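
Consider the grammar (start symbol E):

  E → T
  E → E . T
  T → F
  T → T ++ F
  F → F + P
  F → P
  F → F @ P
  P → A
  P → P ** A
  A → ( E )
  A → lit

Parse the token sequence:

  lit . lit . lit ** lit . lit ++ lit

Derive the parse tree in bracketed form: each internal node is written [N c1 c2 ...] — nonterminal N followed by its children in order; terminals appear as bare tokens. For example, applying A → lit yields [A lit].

[E [E [E [E [T [F [P [A lit]]]]] . [T [F [P [A lit]]]]] . [T [F [P [P [A lit]] ** [A lit]]]]] . [T [T [F [P [A lit]]]] ++ [F [P [A lit]]]]]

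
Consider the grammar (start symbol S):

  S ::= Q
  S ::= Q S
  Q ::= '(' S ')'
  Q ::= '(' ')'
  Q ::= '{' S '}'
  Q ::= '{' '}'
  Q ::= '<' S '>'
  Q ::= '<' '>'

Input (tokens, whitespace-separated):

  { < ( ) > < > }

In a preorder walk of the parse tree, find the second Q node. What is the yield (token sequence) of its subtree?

< ( ) >

[S [Q { [S [Q < [S [Q ( )]] >] [S [Q < >]]] }]]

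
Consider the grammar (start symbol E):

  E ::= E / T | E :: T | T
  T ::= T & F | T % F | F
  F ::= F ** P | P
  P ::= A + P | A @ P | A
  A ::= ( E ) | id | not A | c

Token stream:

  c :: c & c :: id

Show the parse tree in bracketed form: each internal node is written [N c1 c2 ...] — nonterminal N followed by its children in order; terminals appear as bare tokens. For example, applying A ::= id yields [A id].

E
E :: T
E :: T :: T
T :: T :: T
F :: T :: T
P :: T :: T
A :: T :: T
c :: T :: T
c :: T & F :: T
c :: F & F :: T
c :: P & F :: T
c :: A & F :: T
c :: c & F :: T
c :: c & P :: T
c :: c & A :: T
c :: c & c :: T
c :: c & c :: F
c :: c & c :: P
c :: c & c :: A
c :: c & c :: id

[E [E [E [T [F [P [A c]]]]] :: [T [T [F [P [A c]]]] & [F [P [A c]]]]] :: [T [F [P [A id]]]]]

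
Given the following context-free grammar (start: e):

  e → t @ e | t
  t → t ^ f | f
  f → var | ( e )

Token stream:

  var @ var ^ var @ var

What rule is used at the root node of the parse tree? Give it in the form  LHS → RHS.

e → t @ e

[e [t [f var]] @ [e [t [t [f var]] ^ [f var]] @ [e [t [f var]]]]]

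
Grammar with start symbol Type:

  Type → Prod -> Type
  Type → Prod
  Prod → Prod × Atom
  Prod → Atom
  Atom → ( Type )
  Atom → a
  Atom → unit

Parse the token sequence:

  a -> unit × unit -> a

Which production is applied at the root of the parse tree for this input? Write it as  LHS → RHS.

Type → Prod -> Type

[Type [Prod [Atom a]] -> [Type [Prod [Prod [Atom unit]] × [Atom unit]] -> [Type [Prod [Atom a]]]]]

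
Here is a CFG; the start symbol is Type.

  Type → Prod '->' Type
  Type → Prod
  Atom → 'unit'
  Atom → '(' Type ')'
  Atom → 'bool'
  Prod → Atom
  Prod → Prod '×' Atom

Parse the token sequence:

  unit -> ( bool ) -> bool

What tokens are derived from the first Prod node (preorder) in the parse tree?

unit

[Type [Prod [Atom unit]] -> [Type [Prod [Atom ( [Type [Prod [Atom bool]]] )]] -> [Type [Prod [Atom bool]]]]]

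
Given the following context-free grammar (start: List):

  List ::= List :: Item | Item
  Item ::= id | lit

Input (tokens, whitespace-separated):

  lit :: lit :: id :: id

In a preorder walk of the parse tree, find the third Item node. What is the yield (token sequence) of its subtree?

id

[List [List [List [List [Item lit]] :: [Item lit]] :: [Item id]] :: [Item id]]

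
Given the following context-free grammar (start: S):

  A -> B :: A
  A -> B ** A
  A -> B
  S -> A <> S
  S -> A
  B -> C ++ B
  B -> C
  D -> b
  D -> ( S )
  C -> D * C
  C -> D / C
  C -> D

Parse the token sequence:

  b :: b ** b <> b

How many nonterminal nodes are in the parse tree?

18

[S [A [B [C [D b]]] :: [A [B [C [D b]]] ** [A [B [C [D b]]]]]] <> [S [A [B [C [D b]]]]]]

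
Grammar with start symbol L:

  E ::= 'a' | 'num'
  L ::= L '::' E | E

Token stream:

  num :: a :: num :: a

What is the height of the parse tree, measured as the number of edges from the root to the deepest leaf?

[L [L [L [L [E num]] :: [E a]] :: [E num]] :: [E a]]

5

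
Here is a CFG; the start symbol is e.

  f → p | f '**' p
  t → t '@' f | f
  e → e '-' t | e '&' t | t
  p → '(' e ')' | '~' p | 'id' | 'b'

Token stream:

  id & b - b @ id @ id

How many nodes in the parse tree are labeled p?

5

[e [e [e [t [f [p id]]]] & [t [f [p b]]]] - [t [t [t [f [p b]]] @ [f [p id]]] @ [f [p id]]]]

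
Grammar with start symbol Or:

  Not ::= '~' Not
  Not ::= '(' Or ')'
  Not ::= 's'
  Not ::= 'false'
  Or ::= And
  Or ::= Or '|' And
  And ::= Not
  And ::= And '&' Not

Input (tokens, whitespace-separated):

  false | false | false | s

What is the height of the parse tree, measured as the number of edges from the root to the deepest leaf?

[Or [Or [Or [Or [And [Not false]]] | [And [Not false]]] | [And [Not false]]] | [And [Not s]]]

6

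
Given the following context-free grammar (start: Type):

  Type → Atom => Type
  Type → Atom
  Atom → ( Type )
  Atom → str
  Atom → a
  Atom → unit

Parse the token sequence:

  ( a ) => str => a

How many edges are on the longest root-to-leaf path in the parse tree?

[Type [Atom ( [Type [Atom a]] )] => [Type [Atom str] => [Type [Atom a]]]]

4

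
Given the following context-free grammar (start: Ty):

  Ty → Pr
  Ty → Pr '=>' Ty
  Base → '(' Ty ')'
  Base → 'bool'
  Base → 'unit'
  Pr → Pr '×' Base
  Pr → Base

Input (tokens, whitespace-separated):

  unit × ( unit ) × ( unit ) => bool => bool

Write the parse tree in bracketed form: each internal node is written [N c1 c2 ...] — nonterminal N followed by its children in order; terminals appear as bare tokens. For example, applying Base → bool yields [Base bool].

Ty
Pr => Ty
Pr × Base => Ty
Pr × Base × Base => Ty
Base × Base × Base => Ty
unit × Base × Base => Ty
unit × ( Ty ) × Base => Ty
unit × ( Pr ) × Base => Ty
unit × ( Base ) × Base => Ty
unit × ( unit ) × Base => Ty
unit × ( unit ) × ( Ty ) => Ty
unit × ( unit ) × ( Pr ) => Ty
unit × ( unit ) × ( Base ) => Ty
unit × ( unit ) × ( unit ) => Ty
unit × ( unit ) × ( unit ) => Pr => Ty
unit × ( unit ) × ( unit ) => Base => Ty
unit × ( unit ) × ( unit ) => bool => Ty
unit × ( unit ) × ( unit ) => bool => Pr
unit × ( unit ) × ( unit ) => bool => Base
unit × ( unit ) × ( unit ) => bool => bool

[Ty [Pr [Pr [Pr [Base unit]] × [Base ( [Ty [Pr [Base unit]]] )]] × [Base ( [Ty [Pr [Base unit]]] )]] => [Ty [Pr [Base bool]] => [Ty [Pr [Base bool]]]]]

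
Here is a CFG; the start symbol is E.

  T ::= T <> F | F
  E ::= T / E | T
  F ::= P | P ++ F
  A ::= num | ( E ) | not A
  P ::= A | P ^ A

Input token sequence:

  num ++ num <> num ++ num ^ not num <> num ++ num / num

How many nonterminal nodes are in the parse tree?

30

[E [T [T [T [F [P [A num]] ++ [F [P [A num]]]]] <> [F [P [A num]] ++ [F [P [P [A num]] ^ [A not [A num]]]]]] <> [F [P [A num]] ++ [F [P [A num]]]]] / [E [T [F [P [A num]]]]]]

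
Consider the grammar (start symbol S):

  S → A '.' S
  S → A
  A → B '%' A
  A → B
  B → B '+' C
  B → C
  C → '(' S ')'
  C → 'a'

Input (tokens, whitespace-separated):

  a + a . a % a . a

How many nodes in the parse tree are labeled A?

[S [A [B [B [C a]] + [C a]]] . [S [A [B [C a]] % [A [B [C a]]]] . [S [A [B [C a]]]]]]

4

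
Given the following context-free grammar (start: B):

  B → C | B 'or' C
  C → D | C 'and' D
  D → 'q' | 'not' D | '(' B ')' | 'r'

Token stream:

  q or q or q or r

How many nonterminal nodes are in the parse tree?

[B [B [B [B [C [D q]]] or [C [D q]]] or [C [D q]]] or [C [D r]]]

12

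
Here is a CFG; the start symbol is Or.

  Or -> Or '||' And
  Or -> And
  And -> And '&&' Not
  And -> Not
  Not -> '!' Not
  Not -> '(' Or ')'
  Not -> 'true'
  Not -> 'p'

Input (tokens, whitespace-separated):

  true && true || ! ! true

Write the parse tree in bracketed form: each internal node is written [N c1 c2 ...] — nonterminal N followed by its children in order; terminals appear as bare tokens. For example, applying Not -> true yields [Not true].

Or
Or || And
And || And
And && Not || And
Not && Not || And
true && Not || And
true && true || And
true && true || Not
true && true || ! Not
true && true || ! ! Not
true && true || ! ! true

[Or [Or [And [And [Not true]] && [Not true]]] || [And [Not ! [Not ! [Not true]]]]]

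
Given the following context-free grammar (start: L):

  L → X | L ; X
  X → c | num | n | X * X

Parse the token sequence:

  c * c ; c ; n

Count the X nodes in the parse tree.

5

[L [L [L [X [X c] * [X c]]] ; [X c]] ; [X n]]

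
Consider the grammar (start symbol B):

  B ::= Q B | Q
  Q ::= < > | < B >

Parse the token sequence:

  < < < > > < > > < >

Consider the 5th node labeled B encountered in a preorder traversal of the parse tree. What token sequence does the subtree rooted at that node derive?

< >

[B [Q < [B [Q < [B [Q < >]] >] [B [Q < >]]] >] [B [Q < >]]]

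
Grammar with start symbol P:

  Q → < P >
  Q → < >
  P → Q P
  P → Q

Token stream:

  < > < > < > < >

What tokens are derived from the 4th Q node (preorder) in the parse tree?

< >

[P [Q < >] [P [Q < >] [P [Q < >] [P [Q < >]]]]]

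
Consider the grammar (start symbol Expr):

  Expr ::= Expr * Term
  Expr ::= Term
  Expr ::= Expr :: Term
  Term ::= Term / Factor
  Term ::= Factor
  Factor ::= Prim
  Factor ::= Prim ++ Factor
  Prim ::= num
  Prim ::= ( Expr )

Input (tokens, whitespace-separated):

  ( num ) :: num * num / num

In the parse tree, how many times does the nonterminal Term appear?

5

[Expr [Expr [Expr [Term [Factor [Prim ( [Expr [Term [Factor [Prim num]]]] )]]]] :: [Term [Factor [Prim num]]]] * [Term [Term [Factor [Prim num]]] / [Factor [Prim num]]]]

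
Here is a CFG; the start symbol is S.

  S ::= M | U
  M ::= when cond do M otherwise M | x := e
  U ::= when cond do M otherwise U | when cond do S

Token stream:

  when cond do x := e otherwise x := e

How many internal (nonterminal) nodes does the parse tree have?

[S [M when cond do [M x := e] otherwise [M x := e]]]

4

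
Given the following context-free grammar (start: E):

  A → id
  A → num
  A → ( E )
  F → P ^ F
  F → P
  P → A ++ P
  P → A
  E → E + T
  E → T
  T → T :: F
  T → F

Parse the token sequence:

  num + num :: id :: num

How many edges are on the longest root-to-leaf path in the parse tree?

[E [E [T [F [P [A num]]]]] + [T [T [T [F [P [A num]]]] :: [F [P [A id]]]] :: [F [P [A num]]]]]

7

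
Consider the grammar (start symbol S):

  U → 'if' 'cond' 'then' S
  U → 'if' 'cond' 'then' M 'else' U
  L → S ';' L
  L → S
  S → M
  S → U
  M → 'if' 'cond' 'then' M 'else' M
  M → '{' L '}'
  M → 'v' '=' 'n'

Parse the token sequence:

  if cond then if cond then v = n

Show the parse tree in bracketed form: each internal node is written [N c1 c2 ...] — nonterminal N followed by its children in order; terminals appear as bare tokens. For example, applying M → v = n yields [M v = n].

[S [U if cond then [S [U if cond then [S [M v = n]]]]]]

S
U
if cond then S
if cond then U
if cond then if cond then S
if cond then if cond then M
if cond then if cond then v = n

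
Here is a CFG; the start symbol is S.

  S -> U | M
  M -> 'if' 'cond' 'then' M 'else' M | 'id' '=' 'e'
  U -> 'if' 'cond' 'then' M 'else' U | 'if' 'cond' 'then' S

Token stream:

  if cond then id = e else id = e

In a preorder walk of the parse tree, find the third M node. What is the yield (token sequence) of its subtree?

id = e

[S [M if cond then [M id = e] else [M id = e]]]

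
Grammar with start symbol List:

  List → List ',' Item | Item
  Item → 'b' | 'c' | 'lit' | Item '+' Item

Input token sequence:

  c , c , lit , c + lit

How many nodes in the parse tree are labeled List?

4

[List [List [List [List [Item c]] , [Item c]] , [Item lit]] , [Item [Item c] + [Item lit]]]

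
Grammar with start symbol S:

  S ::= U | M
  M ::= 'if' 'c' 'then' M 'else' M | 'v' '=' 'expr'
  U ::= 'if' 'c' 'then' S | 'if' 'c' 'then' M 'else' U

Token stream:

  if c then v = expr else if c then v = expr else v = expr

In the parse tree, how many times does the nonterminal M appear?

[S [M if c then [M v = expr] else [M if c then [M v = expr] else [M v = expr]]]]

5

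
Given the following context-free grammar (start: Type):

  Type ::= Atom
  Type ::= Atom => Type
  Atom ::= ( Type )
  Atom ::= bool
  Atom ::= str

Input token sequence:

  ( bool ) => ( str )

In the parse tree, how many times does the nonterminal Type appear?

[Type [Atom ( [Type [Atom bool]] )] => [Type [Atom ( [Type [Atom str]] )]]]

4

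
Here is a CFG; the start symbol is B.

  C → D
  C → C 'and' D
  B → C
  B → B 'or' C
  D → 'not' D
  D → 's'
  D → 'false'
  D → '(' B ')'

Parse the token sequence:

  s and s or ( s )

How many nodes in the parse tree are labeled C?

4

[B [B [C [C [D s]] and [D s]]] or [C [D ( [B [C [D s]]] )]]]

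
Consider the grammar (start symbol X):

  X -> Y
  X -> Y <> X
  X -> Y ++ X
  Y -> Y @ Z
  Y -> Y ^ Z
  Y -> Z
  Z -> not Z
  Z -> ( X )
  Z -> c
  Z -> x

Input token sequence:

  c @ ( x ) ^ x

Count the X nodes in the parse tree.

[X [Y [Y [Y [Z c]] @ [Z ( [X [Y [Z x]]] )]] ^ [Z x]]]

2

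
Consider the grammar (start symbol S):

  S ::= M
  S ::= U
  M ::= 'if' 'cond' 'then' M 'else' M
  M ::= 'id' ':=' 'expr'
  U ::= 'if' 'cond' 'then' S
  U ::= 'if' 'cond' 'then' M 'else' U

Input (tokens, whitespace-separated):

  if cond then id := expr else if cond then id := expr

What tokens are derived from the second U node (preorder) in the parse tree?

[S [U if cond then [M id := expr] else [U if cond then [S [M id := expr]]]]]

if cond then id := expr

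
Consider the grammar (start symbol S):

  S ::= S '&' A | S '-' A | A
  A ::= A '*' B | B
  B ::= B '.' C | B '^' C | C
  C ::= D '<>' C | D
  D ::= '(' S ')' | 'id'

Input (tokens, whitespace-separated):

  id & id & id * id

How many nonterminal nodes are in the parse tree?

[S [S [S [A [B [C [D id]]]]] & [A [B [C [D id]]]]] & [A [A [B [C [D id]]]] * [B [C [D id]]]]]

19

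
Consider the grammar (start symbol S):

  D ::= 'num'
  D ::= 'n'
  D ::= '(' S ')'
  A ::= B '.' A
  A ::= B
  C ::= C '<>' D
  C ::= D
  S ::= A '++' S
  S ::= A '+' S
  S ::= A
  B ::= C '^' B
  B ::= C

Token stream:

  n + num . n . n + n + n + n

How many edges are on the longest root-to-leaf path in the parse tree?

9

[S [A [B [C [D n]]]] + [S [A [B [C [D num]]] . [A [B [C [D n]]] . [A [B [C [D n]]]]]] + [S [A [B [C [D n]]]] + [S [A [B [C [D n]]]] + [S [A [B [C [D n]]]]]]]]]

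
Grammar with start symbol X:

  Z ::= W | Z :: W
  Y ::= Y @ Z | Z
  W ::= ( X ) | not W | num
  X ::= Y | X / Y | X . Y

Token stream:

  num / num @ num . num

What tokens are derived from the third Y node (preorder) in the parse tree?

[X [X [X [Y [Z [W num]]]] / [Y [Y [Z [W num]]] @ [Z [W num]]]] . [Y [Z [W num]]]]

num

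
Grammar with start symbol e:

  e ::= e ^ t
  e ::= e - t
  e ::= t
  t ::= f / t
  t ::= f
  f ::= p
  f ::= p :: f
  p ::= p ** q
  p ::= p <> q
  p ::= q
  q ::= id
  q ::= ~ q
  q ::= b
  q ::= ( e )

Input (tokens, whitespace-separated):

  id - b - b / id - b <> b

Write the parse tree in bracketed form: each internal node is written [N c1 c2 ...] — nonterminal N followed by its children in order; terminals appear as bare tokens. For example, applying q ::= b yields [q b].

[e [e [e [e [t [f [p [q id]]]]] - [t [f [p [q b]]]]] - [t [f [p [q b]]] / [t [f [p [q id]]]]]] - [t [f [p [p [q b]] <> [q b]]]]]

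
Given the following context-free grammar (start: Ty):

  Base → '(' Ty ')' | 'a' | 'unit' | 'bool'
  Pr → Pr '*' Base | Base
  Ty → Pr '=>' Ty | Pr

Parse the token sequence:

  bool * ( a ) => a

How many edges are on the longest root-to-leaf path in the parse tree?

6

[Ty [Pr [Pr [Base bool]] * [Base ( [Ty [Pr [Base a]]] )]] => [Ty [Pr [Base a]]]]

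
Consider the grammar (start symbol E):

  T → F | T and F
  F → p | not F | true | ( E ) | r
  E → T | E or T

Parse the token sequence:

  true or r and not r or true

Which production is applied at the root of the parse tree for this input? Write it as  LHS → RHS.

E → E or T

[E [E [E [T [F true]]] or [T [T [F r]] and [F not [F r]]]] or [T [F true]]]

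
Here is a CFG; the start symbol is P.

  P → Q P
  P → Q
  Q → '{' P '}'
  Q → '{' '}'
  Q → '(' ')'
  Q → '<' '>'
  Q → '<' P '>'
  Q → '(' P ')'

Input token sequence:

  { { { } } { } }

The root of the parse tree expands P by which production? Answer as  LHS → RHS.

P → Q

[P [Q { [P [Q { [P [Q { }]] }] [P [Q { }]]] }]]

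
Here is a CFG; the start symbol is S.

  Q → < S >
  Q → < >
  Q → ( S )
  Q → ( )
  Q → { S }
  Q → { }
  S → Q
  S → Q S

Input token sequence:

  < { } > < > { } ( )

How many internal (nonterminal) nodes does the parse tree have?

[S [Q < [S [Q { }]] >] [S [Q < >] [S [Q { }] [S [Q ( )]]]]]

10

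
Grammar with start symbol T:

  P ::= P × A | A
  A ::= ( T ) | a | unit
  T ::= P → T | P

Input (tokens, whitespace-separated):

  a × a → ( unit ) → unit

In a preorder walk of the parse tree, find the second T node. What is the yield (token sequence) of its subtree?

[T [P [P [A a]] × [A a]] → [T [P [A ( [T [P [A unit]]] )]] → [T [P [A unit]]]]]

( unit ) → unit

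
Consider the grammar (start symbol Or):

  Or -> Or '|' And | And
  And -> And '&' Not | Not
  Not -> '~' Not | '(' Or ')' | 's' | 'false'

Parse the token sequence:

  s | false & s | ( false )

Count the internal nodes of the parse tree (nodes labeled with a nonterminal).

14

[Or [Or [Or [And [Not s]]] | [And [And [Not false]] & [Not s]]] | [And [Not ( [Or [And [Not false]]] )]]]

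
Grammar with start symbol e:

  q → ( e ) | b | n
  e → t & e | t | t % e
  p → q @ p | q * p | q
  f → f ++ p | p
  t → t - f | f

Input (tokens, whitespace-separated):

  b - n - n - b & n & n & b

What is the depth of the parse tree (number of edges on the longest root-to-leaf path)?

8

[e [t [t [t [t [f [p [q b]]]] - [f [p [q n]]]] - [f [p [q n]]]] - [f [p [q b]]]] & [e [t [f [p [q n]]]] & [e [t [f [p [q n]]]] & [e [t [f [p [q b]]]]]]]]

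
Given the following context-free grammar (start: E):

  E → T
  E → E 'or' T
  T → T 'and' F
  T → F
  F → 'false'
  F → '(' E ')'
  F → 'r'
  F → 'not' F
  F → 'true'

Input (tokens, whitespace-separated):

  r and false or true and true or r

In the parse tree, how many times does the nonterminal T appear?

[E [E [E [T [T [F r]] and [F false]]] or [T [T [F true]] and [F true]]] or [T [F r]]]

5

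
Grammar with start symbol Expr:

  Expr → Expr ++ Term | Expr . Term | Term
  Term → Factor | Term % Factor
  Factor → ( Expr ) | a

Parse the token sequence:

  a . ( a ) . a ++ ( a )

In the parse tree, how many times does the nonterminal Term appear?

6

[Expr [Expr [Expr [Expr [Term [Factor a]]] . [Term [Factor ( [Expr [Term [Factor a]]] )]]] . [Term [Factor a]]] ++ [Term [Factor ( [Expr [Term [Factor a]]] )]]]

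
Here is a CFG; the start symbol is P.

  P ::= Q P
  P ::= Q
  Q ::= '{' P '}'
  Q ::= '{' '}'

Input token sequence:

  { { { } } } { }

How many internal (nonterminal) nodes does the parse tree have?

[P [Q { [P [Q { [P [Q { }]] }]] }] [P [Q { }]]]

8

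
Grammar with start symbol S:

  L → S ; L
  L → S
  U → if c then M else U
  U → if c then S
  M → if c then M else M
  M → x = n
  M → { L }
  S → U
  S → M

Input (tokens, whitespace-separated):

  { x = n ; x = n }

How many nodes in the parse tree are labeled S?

3

[S [M { [L [S [M x = n]] ; [L [S [M x = n]]]] }]]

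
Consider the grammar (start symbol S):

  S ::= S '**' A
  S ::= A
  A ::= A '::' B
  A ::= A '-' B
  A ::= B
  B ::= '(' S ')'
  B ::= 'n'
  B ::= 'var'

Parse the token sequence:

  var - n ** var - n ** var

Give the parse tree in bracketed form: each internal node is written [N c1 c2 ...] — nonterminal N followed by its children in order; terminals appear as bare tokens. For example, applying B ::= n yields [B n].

S
S ** A
S ** A ** A
A ** A ** A
A - B ** A ** A
B - B ** A ** A
var - B ** A ** A
var - n ** A ** A
var - n ** A - B ** A
var - n ** B - B ** A
var - n ** var - B ** A
var - n ** var - n ** A
var - n ** var - n ** B
var - n ** var - n ** var

[S [S [S [A [A [B var]] - [B n]]] ** [A [A [B var]] - [B n]]] ** [A [B var]]]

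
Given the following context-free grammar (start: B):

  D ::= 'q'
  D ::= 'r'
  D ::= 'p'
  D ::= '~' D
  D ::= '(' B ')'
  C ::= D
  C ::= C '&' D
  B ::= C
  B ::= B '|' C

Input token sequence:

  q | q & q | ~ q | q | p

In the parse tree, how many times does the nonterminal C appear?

6

[B [B [B [B [B [C [D q]]] | [C [C [D q]] & [D q]]] | [C [D ~ [D q]]]] | [C [D q]]] | [C [D p]]]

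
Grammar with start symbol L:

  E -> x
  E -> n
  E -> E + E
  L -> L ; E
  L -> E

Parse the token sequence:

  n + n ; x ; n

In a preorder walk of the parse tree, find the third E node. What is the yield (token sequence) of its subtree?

[L [L [L [E [E n] + [E n]]] ; [E x]] ; [E n]]

n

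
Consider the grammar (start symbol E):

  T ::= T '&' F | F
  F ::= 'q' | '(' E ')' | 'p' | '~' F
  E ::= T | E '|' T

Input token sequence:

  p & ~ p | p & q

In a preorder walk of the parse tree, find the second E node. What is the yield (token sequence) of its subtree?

[E [E [T [T [F p]] & [F ~ [F p]]]] | [T [T [F p]] & [F q]]]

p & ~ p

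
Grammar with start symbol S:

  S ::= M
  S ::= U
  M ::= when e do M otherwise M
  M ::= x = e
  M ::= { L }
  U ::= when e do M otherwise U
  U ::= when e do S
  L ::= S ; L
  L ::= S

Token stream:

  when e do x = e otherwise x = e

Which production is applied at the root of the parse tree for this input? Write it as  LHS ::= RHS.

S ::= M

[S [M when e do [M x = e] otherwise [M x = e]]]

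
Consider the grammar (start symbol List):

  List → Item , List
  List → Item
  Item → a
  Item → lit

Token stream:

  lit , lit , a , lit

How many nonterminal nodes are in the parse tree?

8

[List [Item lit] , [List [Item lit] , [List [Item a] , [List [Item lit]]]]]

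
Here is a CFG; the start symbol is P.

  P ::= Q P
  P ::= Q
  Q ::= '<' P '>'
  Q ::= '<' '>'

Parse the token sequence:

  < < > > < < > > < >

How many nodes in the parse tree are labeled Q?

[P [Q < [P [Q < >]] >] [P [Q < [P [Q < >]] >] [P [Q < >]]]]

5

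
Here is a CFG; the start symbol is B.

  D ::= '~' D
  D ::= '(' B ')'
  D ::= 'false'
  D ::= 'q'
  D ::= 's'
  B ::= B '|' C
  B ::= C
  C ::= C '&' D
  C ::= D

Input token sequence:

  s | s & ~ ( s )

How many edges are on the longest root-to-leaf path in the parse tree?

7

[B [B [C [D s]]] | [C [C [D s]] & [D ~ [D ( [B [C [D s]]] )]]]]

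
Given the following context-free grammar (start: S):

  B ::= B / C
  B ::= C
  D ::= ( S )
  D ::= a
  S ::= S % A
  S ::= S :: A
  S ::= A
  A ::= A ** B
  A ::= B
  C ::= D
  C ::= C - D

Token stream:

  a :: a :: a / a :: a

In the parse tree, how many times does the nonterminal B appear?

[S [S [S [S [A [B [C [D a]]]]] :: [A [B [C [D a]]]]] :: [A [B [B [C [D a]]] / [C [D a]]]]] :: [A [B [C [D a]]]]]

5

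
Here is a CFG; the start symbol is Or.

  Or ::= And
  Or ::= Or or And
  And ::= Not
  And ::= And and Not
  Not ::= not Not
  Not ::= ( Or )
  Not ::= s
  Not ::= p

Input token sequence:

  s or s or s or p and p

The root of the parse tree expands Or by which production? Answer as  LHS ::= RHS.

Or ::= Or or And

[Or [Or [Or [Or [And [Not s]]] or [And [Not s]]] or [And [Not s]]] or [And [And [Not p]] and [Not p]]]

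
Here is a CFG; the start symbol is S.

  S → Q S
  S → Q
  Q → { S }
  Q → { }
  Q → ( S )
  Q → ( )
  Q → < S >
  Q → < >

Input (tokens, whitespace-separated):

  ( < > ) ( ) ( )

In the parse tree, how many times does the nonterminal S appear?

4

[S [Q ( [S [Q < >]] )] [S [Q ( )] [S [Q ( )]]]]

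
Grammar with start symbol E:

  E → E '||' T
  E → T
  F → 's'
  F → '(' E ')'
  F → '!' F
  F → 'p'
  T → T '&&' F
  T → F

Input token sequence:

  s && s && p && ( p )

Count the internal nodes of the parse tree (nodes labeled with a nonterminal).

12

[E [T [T [T [T [F s]] && [F s]] && [F p]] && [F ( [E [T [F p]]] )]]]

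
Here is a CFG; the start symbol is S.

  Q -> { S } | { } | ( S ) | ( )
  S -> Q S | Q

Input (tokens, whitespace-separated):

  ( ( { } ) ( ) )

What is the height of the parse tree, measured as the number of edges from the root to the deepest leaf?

[S [Q ( [S [Q ( [S [Q { }]] )] [S [Q ( )]]] )]]

6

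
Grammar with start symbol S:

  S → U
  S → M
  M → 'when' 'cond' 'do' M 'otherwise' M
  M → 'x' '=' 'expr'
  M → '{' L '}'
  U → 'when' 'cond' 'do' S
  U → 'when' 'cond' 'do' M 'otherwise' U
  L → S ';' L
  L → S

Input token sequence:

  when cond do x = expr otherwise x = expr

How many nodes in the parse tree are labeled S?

1

[S [M when cond do [M x = expr] otherwise [M x = expr]]]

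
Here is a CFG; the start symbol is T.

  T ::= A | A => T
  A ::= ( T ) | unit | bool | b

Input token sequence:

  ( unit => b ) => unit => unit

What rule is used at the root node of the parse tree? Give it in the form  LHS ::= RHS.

[T [A ( [T [A unit] => [T [A b]]] )] => [T [A unit] => [T [A unit]]]]

T ::= A => T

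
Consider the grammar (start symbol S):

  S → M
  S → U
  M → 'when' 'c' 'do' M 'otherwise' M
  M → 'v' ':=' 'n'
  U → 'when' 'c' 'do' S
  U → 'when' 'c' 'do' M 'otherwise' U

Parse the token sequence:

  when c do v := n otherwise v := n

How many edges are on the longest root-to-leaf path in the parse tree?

3

[S [M when c do [M v := n] otherwise [M v := n]]]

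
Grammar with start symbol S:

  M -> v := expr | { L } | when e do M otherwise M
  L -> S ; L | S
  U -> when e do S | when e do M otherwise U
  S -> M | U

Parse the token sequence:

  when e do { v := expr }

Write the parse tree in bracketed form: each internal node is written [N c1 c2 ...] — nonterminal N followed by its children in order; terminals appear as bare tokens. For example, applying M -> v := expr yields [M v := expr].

[S [U when e do [S [M { [L [S [M v := expr]]] }]]]]

S
U
when e do S
when e do M
when e do { L }
when e do { S }
when e do { M }
when e do { v := expr }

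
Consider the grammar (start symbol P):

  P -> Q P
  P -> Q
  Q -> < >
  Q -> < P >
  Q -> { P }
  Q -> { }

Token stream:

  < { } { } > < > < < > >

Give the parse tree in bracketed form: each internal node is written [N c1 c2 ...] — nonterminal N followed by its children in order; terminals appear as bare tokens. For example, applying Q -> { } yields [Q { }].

P
Q P
< P > P
< Q P > P
< { } P > P
< { } Q > P
< { } { } > P
< { } { } > Q P
< { } { } > < > P
< { } { } > < > Q
< { } { } > < > < P >
< { } { } > < > < Q >
< { } { } > < > < < > >

[P [Q < [P [Q { }] [P [Q { }]]] >] [P [Q < >] [P [Q < [P [Q < >]] >]]]]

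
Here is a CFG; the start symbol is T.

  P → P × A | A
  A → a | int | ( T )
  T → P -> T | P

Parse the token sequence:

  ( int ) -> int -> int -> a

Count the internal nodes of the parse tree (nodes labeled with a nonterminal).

[T [P [A ( [T [P [A int]]] )]] -> [T [P [A int]] -> [T [P [A int]] -> [T [P [A a]]]]]]

15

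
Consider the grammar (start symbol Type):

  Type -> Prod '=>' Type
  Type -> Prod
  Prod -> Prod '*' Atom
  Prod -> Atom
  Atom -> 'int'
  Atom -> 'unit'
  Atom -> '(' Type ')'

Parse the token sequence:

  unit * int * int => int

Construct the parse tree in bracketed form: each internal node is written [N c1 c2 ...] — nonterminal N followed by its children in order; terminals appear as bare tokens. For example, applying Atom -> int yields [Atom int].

Type
Prod => Type
Prod * Atom => Type
Prod * Atom * Atom => Type
Atom * Atom * Atom => Type
unit * Atom * Atom => Type
unit * int * Atom => Type
unit * int * int => Type
unit * int * int => Prod
unit * int * int => Atom
unit * int * int => int

[Type [Prod [Prod [Prod [Atom unit]] * [Atom int]] * [Atom int]] => [Type [Prod [Atom int]]]]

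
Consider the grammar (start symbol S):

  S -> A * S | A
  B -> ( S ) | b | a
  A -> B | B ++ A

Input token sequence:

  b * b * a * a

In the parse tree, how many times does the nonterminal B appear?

[S [A [B b]] * [S [A [B b]] * [S [A [B a]] * [S [A [B a]]]]]]

4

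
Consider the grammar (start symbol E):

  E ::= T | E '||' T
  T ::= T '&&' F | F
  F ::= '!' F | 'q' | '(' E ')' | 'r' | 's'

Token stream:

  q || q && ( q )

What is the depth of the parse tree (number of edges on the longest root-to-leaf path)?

[E [E [T [F q]]] || [T [T [F q]] && [F ( [E [T [F q]]] )]]]

6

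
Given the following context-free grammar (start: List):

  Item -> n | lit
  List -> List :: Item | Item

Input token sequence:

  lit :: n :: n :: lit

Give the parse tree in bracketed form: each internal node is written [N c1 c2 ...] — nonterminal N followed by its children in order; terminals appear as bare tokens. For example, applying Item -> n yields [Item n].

[List [List [List [List [Item lit]] :: [Item n]] :: [Item n]] :: [Item lit]]

List
List :: Item
List :: Item :: Item
List :: Item :: Item :: Item
Item :: Item :: Item :: Item
lit :: Item :: Item :: Item
lit :: n :: Item :: Item
lit :: n :: n :: Item
lit :: n :: n :: lit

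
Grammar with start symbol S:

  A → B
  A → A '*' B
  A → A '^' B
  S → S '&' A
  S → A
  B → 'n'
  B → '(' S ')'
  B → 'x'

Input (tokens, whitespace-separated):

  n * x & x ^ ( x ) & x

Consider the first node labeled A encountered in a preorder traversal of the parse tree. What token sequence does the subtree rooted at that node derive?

n * x

[S [S [S [A [A [B n]] * [B x]]] & [A [A [B x]] ^ [B ( [S [A [B x]]] )]]] & [A [B x]]]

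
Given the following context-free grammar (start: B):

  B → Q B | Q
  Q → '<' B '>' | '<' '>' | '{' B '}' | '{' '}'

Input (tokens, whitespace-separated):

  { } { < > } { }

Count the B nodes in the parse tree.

4

[B [Q { }] [B [Q { [B [Q < >]] }] [B [Q { }]]]]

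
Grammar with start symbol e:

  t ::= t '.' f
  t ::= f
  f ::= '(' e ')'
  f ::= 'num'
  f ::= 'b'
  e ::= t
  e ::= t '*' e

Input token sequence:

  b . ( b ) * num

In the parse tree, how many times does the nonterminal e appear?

[e [t [t [f b]] . [f ( [e [t [f b]]] )]] * [e [t [f num]]]]

3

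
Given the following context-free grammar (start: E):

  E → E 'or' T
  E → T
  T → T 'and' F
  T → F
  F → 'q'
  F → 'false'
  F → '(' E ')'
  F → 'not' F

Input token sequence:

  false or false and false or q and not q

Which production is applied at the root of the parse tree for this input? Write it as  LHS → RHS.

E → E 'or' T

[E [E [E [T [F false]]] or [T [T [F false]] and [F false]]] or [T [T [F q]] and [F not [F q]]]]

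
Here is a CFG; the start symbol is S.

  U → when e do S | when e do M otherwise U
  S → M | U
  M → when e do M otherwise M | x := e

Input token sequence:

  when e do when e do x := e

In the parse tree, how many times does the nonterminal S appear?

[S [U when e do [S [U when e do [S [M x := e]]]]]]

3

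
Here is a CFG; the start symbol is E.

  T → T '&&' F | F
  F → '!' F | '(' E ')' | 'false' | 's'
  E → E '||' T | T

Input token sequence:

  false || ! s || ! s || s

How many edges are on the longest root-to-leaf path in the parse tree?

[E [E [E [E [T [F false]]] || [T [F ! [F s]]]] || [T [F ! [F s]]]] || [T [F s]]]

6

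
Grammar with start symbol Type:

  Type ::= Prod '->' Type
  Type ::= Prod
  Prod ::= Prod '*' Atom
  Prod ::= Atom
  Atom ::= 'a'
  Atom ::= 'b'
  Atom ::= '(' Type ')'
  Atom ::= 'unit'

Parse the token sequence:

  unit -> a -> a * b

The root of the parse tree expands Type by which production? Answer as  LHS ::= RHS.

Type ::= Prod '->' Type

[Type [Prod [Atom unit]] -> [Type [Prod [Atom a]] -> [Type [Prod [Prod [Atom a]] * [Atom b]]]]]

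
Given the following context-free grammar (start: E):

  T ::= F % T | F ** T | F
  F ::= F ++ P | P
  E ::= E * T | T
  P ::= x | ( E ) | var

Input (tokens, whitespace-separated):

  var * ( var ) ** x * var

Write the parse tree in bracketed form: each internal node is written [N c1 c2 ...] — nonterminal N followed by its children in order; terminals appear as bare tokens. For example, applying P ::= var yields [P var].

[E [E [E [T [F [P var]]]] * [T [F [P ( [E [T [F [P var]]]] )]] ** [T [F [P x]]]]] * [T [F [P var]]]]

E
E * T
E * T * T
T * T * T
F * T * T
P * T * T
var * T * T
var * F ** T * T
var * P ** T * T
var * ( E ) ** T * T
var * ( T ) ** T * T
var * ( F ) ** T * T
var * ( P ) ** T * T
var * ( var ) ** T * T
var * ( var ) ** F * T
var * ( var ) ** P * T
var * ( var ) ** x * T
var * ( var ) ** x * F
var * ( var ) ** x * P
var * ( var ) ** x * var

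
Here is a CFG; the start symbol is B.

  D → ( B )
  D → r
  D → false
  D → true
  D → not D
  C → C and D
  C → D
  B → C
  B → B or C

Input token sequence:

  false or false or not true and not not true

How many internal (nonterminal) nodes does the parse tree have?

14

[B [B [B [C [D false]]] or [C [D false]]] or [C [C [D not [D true]]] and [D not [D not [D true]]]]]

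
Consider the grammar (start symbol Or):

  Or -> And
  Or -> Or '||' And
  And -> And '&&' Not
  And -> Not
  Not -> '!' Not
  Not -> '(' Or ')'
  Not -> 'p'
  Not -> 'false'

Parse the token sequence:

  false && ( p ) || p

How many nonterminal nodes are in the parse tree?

[Or [Or [And [And [Not false]] && [Not ( [Or [And [Not p]]] )]]] || [And [Not p]]]

11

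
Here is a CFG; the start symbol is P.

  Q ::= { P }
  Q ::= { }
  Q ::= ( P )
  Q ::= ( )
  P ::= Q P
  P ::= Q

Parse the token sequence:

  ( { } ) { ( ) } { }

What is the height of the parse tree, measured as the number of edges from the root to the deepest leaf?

5

[P [Q ( [P [Q { }]] )] [P [Q { [P [Q ( )]] }] [P [Q { }]]]]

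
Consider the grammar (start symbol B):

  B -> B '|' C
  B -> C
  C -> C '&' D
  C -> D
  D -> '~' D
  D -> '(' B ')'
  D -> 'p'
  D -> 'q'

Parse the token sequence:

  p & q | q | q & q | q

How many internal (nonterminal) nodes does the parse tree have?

[B [B [B [B [C [C [D p]] & [D q]]] | [C [D q]]] | [C [C [D q]] & [D q]]] | [C [D q]]]

16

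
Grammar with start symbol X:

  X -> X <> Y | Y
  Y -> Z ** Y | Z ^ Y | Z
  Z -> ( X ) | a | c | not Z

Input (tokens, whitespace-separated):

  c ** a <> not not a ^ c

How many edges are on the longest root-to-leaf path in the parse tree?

5

[X [X [Y [Z c] ** [Y [Z a]]]] <> [Y [Z not [Z not [Z a]]] ^ [Y [Z c]]]]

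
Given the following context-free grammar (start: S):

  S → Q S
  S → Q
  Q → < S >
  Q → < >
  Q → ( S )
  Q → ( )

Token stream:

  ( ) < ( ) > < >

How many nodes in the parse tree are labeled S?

[S [Q ( )] [S [Q < [S [Q ( )]] >] [S [Q < >]]]]

4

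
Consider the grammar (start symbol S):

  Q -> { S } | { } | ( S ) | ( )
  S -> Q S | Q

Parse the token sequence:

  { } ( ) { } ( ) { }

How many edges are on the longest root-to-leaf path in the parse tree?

6

[S [Q { }] [S [Q ( )] [S [Q { }] [S [Q ( )] [S [Q { }]]]]]]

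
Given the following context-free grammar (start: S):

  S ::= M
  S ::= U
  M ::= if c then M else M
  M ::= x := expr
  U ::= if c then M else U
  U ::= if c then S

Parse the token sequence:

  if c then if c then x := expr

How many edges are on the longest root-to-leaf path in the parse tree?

6

[S [U if c then [S [U if c then [S [M x := expr]]]]]]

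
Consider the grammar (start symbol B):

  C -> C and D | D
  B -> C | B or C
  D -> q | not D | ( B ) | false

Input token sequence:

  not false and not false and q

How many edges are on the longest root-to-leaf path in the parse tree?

6

[B [C [C [C [D not [D false]]] and [D not [D false]]] and [D q]]]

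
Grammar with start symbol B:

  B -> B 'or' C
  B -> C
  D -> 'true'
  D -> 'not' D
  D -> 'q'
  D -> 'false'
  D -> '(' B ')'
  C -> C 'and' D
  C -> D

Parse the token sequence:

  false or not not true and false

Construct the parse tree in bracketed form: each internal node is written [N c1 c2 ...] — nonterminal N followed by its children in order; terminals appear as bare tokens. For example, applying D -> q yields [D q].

[B [B [C [D false]]] or [C [C [D not [D not [D true]]]] and [D false]]]

B
B or C
C or C
D or C
false or C
false or C and D
false or D and D
false or not D and D
false or not not D and D
false or not not true and D
false or not not true and false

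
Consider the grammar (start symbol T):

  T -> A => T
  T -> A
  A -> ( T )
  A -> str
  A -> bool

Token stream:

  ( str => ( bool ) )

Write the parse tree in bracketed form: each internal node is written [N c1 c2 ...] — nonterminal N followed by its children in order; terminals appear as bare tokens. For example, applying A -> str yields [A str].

[T [A ( [T [A str] => [T [A ( [T [A bool]] )]]] )]]

T
A
( T )
( A => T )
( str => T )
( str => A )
( str => ( T ) )
( str => ( A ) )
( str => ( bool ) )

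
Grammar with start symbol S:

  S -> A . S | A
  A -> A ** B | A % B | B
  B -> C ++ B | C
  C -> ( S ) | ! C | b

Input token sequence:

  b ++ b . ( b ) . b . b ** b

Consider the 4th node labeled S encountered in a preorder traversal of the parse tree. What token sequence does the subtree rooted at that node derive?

[S [A [B [C b] ++ [B [C b]]]] . [S [A [B [C ( [S [A [B [C b]]]] )]]] . [S [A [B [C b]]] . [S [A [A [B [C b]]] ** [B [C b]]]]]]]

b . b ** b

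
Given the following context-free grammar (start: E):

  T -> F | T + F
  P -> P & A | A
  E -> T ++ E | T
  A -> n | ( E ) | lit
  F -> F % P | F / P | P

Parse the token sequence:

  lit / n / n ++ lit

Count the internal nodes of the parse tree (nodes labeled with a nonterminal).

[E [T [F [F [F [P [A lit]]] / [P [A n]]] / [P [A n]]]] ++ [E [T [F [P [A lit]]]]]]

16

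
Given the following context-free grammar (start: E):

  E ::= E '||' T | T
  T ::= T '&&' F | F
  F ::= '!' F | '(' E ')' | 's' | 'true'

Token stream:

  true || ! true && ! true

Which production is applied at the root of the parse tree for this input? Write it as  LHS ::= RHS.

[E [E [T [F true]]] || [T [T [F ! [F true]]] && [F ! [F true]]]]

E ::= E '||' T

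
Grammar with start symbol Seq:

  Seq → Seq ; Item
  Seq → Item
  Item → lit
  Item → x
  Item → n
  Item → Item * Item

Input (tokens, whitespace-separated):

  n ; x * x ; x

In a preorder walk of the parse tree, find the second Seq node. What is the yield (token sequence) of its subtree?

[Seq [Seq [Seq [Item n]] ; [Item [Item x] * [Item x]]] ; [Item x]]

n ; x * x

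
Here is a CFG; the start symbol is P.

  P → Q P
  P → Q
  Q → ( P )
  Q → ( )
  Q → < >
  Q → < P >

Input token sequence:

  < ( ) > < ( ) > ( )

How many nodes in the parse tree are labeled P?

[P [Q < [P [Q ( )]] >] [P [Q < [P [Q ( )]] >] [P [Q ( )]]]]

5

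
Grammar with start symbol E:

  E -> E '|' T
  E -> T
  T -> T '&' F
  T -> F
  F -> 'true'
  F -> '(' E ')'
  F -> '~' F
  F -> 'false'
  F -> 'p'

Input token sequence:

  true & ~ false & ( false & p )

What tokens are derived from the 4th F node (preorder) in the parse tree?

( false & p )

[E [T [T [T [F true]] & [F ~ [F false]]] & [F ( [E [T [T [F false]] & [F p]]] )]]]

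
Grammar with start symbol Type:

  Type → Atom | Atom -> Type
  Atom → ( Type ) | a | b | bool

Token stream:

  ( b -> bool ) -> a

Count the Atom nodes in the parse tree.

4

[Type [Atom ( [Type [Atom b] -> [Type [Atom bool]]] )] -> [Type [Atom a]]]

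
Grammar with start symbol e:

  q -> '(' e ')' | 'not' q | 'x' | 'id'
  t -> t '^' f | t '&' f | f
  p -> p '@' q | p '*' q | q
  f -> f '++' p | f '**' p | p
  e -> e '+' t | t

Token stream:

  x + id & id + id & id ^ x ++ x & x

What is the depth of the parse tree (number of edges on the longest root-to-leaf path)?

[e [e [e [t [f [p [q x]]]]] + [t [t [f [p [q id]]]] & [f [p [q id]]]]] + [t [t [t [t [f [p [q id]]]] & [f [p [q id]]]] ^ [f [f [p [q x]]] ++ [p [q x]]]] & [f [p [q x]]]]]

8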